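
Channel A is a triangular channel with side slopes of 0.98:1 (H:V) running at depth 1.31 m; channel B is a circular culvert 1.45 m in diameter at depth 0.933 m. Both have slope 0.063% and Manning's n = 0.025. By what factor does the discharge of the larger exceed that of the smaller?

1.6

Channel A: For a triangular section with side slope z = 0.98: A = zy² = 0.98×1.31² = 1.682 m²; P = 2y√(1+z²) = 2×1.31×1.4 = 3.668 m. Hydraulic radius R = A/P = 1.682/3.668 = 0.4585 m. Q_A = (1/0.025)·1.682·0.4585^(2/3)·√0.00063 = 1.004 m³/s.
Channel B: For a circular section of diameter D = 1.45 m at depth y = 0.933 m, the central angle is θ = 2 arccos(1 − 2y/D) = 3.724 rad. Then A = (D²/8)(θ − sin θ) = 1.123 m² and P = Dθ/2 = 2.7 m. Hydraulic radius R = A/P = 1.123/2.7 = 0.416 m. Q_B = (1/0.025)·1.123·0.416^(2/3)·√0.00063 = 0.6284 m³/s.
The larger discharge is 1.004 m³/s and the smaller is 0.6284 m³/s; the ratio is 1.6.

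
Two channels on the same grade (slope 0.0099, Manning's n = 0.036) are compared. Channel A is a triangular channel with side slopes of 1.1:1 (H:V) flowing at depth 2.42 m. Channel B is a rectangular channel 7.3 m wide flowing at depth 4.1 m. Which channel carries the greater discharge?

channel B

Channel A: For a triangular section with side slope z = 1.1: A = zy² = 1.1×2.42² = 6.442 m²; P = 2y√(1+z²) = 2×2.42×1.487 = 7.195 m. Hydraulic radius R = A/P = 6.442/7.195 = 0.8953 m. Q_A = (1/0.036)·6.442·0.8953^(2/3)·√0.0099 = 16.54 m³/s.
Channel B: Flow area A = b·y = 7.3 × 4.1 = 29.93 m². Wetted perimeter P = b + 2y = 7.3 + 2×4.1 = 15.5 m. Hydraulic radius R = A/P = 29.93/15.5 = 1.931 m. Q_B = (1/0.036)·29.93·1.931^(2/3)·√0.0099 = 128.3 m³/s.
Q_A = 16.54 m³/s vs Q_B = 128.3 m³/s, so channel B carries more.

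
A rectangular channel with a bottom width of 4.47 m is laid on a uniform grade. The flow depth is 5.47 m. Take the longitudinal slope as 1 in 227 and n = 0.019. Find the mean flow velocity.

V = 4.75 m/s

Flow area A = b·y = 4.47 × 5.47 = 24.45 m². Wetted perimeter P = b + 2y = 4.47 + 2×5.47 = 15.41 m.
Hydraulic radius R = A/P = 24.45/15.41 = 1.587 m.
From Manning's equation, V = (1/n) R^(2/3) S^(1/2) = (1/0.019) × 1.587^(2/3) × 0.004405^(1/2) = 4.75 m/s.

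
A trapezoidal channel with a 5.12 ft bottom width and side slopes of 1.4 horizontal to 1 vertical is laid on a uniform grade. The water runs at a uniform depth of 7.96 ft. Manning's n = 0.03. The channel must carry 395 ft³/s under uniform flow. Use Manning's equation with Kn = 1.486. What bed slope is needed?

With bottom width b = 5.12 ft and side slope z = 1.4: A = (b + zy)y = (5.12 + 1.4×7.96)×7.96 = 129.5 ft²; P = b + 2y√(1+z²) = 5.12 + 2×7.96×1.72 = 32.51 ft.
Hydraulic radius R = A/P = 129.5/32.51 = 3.982 ft.
From Manning's equation, S = [nQ / (1.486 A R^(2/3))]² = [0.03 × 395 / (1.486 × 129.5 × 3.982^(2/3))]² = 0.000601.

S = 0.000601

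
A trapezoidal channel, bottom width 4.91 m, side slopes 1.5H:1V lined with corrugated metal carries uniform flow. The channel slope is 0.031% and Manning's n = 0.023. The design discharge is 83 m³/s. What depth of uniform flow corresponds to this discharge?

Manning's equation rearranged: A R^(2/3) = nQ / (1·√S) = 0.023 × 83 / (√0.00031) = 108.4.
Trying y = 5.17 m: A R^(2/3) = 129.5 — high.
Trying y = 3.64 m: A R^(2/3) = 61.76 — low.
Trying y = 4.76 m: A R^(2/3) = 108.4 — close enough.

y_n = 4.76 m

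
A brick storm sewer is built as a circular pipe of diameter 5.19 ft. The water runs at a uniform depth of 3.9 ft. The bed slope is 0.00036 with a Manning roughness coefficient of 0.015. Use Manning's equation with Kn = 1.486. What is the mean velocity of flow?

For a circular section of diameter D = 5.19 ft at depth y = 3.9 ft, the central angle is θ = 2 arccos(1 − 2y/D) = 4.195 rad. Then A = (D²/8)(θ − sin θ) = 17.05 ft² and P = Dθ/2 = 10.89 ft.
Hydraulic radius R = A/P = 17.05/10.89 = 1.566 ft.
From Manning's equation, V = (1.486/n) R^(2/3) S^(1/2) = (1.486/0.015) × 1.566^(2/3) × 0.00036^(1/2) = 2.54 ft/s.

V = 2.54 ft/s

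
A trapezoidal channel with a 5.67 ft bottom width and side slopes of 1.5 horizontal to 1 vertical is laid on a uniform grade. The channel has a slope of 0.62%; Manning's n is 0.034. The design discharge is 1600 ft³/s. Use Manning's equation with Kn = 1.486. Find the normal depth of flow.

y_n = 8.94 ft

Manning's equation rearranged: A R^(2/3) = nQ / (1.486·√S) = 0.034 × 1600 / (1.486 × √0.0062) = 464.9.
Trying y = 6.8 ft: A R^(2/3) = 252.3 — short.
Trying y = 11 ft: A R^(2/3) = 748.7 — over.
Trying y = 8.94 ft: A R^(2/3) = 464.9 — close enough.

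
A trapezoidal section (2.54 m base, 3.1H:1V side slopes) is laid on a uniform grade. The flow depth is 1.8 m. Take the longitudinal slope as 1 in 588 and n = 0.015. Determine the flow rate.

Q = 40.8 m³/s

With bottom width b = 2.54 m and side slope z = 3.1: A = (b + zy)y = (2.54 + 3.1×1.8)×1.8 = 14.62 m²; P = b + 2y√(1+z²) = 2.54 + 2×1.8×3.257 = 14.27 m.
Hydraulic radius R = A/P = 14.62/14.27 = 1.025 m.
Manning's equation: Q = (1/n) A R^(2/3) S^(1/2) = (1/0.015) × 14.62 × 1.025^(2/3) × 0.001701^(1/2) = 40.8 m³/s.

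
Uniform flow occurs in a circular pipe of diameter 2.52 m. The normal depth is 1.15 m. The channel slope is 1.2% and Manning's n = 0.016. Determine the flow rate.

Q = 10.7 m³/s

For a circular section of diameter D = 2.52 m at depth y = 1.15 m, the central angle is θ = 2 arccos(1 − 2y/D) = 2.967 rad. Then A = (D²/8)(θ − sin θ) = 2.217 m² and P = Dθ/2 = 3.738 m.
Hydraulic radius R = A/P = 2.217/3.738 = 0.5931 m.
Manning's equation: Q = (1/n) A R^(2/3) S^(1/2) = (1/0.016) × 2.217 × 0.5931^(2/3) × 0.012^(1/2) = 10.7 m³/s.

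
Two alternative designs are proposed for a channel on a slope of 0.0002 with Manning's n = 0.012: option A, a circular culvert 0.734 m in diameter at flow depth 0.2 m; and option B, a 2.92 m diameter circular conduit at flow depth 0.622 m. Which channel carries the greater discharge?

channel B

Channel A: For a circular section of diameter D = 0.734 m at depth y = 0.2 m, the central angle is θ = 2 arccos(1 − 2y/D) = 2.197 rad. Then A = (D²/8)(θ − sin θ) = 0.09336 m² and P = Dθ/2 = 0.8062 m. Hydraulic radius R = A/P = 0.09336/0.8062 = 0.1158 m. Q_A = (1/0.012)·0.09336·0.1158^(2/3)·√0.0002 = 0.02614 m³/s.
Channel B: For a circular section of diameter D = 2.92 m at depth y = 0.622 m, the central angle is θ = 2 arccos(1 − 2y/D) = 1.919 rad. Then A = (D²/8)(θ − sin θ) = 1.043 m² and P = Dθ/2 = 2.802 m. Hydraulic radius R = A/P = 1.043/2.802 = 0.3724 m. Q_B = (1/0.012)·1.043·0.3724^(2/3)·√0.0002 = 0.6364 m³/s.
Q_A = 0.02614 m³/s vs Q_B = 0.6364 m³/s, so channel B carries more.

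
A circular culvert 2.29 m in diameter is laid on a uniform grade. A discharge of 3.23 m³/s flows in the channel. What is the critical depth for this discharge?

At critical depth, Q² T / (g A³) = 1, i.e. A³/T = Q²/g = 3.23²/9.81 = 1.063.
At y = 0.622 m: A³/T = 0.3635 — too small.
At y = 0.981 m: A³/T = 2.111 — too large.
At y = 0.821 m: A³/T = 1.065 — matches.

y_c = 0.821 m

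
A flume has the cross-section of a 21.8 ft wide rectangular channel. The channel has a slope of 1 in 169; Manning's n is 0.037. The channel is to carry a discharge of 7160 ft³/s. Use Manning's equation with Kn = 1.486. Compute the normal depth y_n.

Manning's equation rearranged: A R^(2/3) = nQ / (1.486·√S) = 0.037 × 7160 / (1.486 × √0.005917) = 2318.
At y = 20.1 ft: A R^(2/3) = 1614 — too small.
At y = 30.2 ft: A R^(2/3) = 2635 — too large.
At y = 27.1 ft: A R^(2/3) = 2318 — ≈ 2318.

y_n = 27.1 ft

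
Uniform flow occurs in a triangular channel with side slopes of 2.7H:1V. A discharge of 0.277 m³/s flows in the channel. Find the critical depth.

At critical depth, Q² T / (g A³) = 1, i.e. A³/T = Q²/g = 0.277²/9.81 = 0.007822.
Trying y = 0.347 m: A³/T = 0.01834 — over.
Trying y = 0.293 m: A³/T = 0.007871 — close enough.

y_c = 0.293 m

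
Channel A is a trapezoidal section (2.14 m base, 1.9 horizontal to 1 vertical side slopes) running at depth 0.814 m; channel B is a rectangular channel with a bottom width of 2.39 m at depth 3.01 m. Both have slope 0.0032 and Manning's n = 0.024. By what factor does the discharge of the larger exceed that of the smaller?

Channel A: With bottom width b = 2.14 m and side slope z = 1.9: A = (b + zy)y = (2.14 + 1.9×0.814)×0.814 = 3.001 m²; P = b + 2y√(1+z²) = 2.14 + 2×0.814×2.147 = 5.635 m. Hydraulic radius R = A/P = 3.001/5.635 = 0.5325 m. Q_A = (1/0.024)·3.001·0.5325^(2/3)·√0.0032 = 4.647 m³/s.
Channel B: Flow area A = b·y = 2.39 × 3.01 = 7.194 m². Wetted perimeter P = b + 2y = 2.39 + 2×3.01 = 8.41 m. Hydraulic radius R = A/P = 7.194/8.41 = 0.8554 m. Q_B = (1/0.024)·7.194·0.8554^(2/3)·√0.0032 = 15.28 m³/s.
The larger discharge is 15.28 m³/s and the smaller is 4.647 m³/s; the ratio is 3.29.

3.29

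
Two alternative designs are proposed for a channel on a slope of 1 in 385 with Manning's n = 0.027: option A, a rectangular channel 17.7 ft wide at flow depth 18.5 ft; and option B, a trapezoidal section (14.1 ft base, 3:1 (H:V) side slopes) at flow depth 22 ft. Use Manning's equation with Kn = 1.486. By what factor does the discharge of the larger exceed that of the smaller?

Channel A: Flow area A = b·y = 17.7 × 18.5 = 327.4 ft². Wetted perimeter P = b + 2y = 17.7 + 2×18.5 = 54.7 ft. Hydraulic radius R = A/P = 327.4/54.7 = 5.986 ft. Q_A = (1.486/0.027)·327.4·5.986^(2/3)·√0.002597 = 3028 ft³/s.
Channel B: With bottom width b = 14.1 ft and side slope z = 3: A = (b + zy)y = (14.1 + 3×22)×22 = 1762 ft²; P = b + 2y√(1+z²) = 14.1 + 2×22×3.162 = 153.2 ft. Hydraulic radius R = A/P = 1762/153.2 = 11.5 ft. Q_B = (1.486/0.027)·1762·11.5^(2/3)·√0.002597 = 25180 ft³/s.
The larger discharge is 25180 ft³/s and the smaller is 3028 ft³/s; the ratio is 8.32.

8.32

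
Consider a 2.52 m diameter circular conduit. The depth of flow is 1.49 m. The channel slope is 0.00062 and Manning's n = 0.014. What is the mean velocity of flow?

V = 1.39 m/s

For a circular section of diameter D = 2.52 m at depth y = 1.49 m, the central angle is θ = 2 arccos(1 − 2y/D) = 3.509 rad. Then A = (D²/8)(θ − sin θ) = 3.07 m² and P = Dθ/2 = 4.421 m.
Hydraulic radius R = A/P = 3.07/4.421 = 0.6944 m.
From Manning's equation, V = (1/n) R^(2/3) S^(1/2) = (1/0.014) × 0.6944^(2/3) × 0.00062^(1/2) = 1.39 m/s.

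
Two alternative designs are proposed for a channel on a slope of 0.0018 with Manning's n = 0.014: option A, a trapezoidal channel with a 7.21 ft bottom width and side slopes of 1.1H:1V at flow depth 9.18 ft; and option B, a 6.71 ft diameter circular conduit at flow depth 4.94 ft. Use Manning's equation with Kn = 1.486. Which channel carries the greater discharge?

channel A

Channel A: With bottom width b = 7.21 ft and side slope z = 1.1: A = (b + zy)y = (7.21 + 1.1×9.18)×9.18 = 158.9 ft²; P = b + 2y√(1+z²) = 7.21 + 2×9.18×1.487 = 34.5 ft. Hydraulic radius R = A/P = 158.9/34.5 = 4.605 ft. Q_A = (1.486/0.014)·158.9·4.605^(2/3)·√0.0018 = 1980 ft³/s.
Channel B: For a circular section of diameter D = 6.71 ft at depth y = 4.94 ft, the central angle is θ = 2 arccos(1 − 2y/D) = 4.126 rad. Then A = (D²/8)(θ − sin θ) = 27.91 ft² and P = Dθ/2 = 13.84 ft. Hydraulic radius R = A/P = 27.91/13.84 = 2.016 ft. Q_B = (1.486/0.014)·27.91·2.016^(2/3)·√0.0018 = 200.6 ft³/s.
Q_A = 1980 ft³/s vs Q_B = 200.6 ft³/s, so channel A carries more.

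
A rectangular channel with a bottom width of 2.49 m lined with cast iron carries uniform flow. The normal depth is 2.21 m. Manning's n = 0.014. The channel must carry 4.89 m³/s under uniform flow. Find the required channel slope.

Flow area A = b·y = 2.49 × 2.21 = 5.503 m². Wetted perimeter P = b + 2y = 2.49 + 2×2.21 = 6.91 m.
Hydraulic radius R = A/P = 5.503/6.91 = 0.7964 m.
From Manning's equation, S = [nQ / (1 A R^(2/3))]² = [0.014 × 4.89 / (1 × 5.503 × 0.7964^(2/3))]² = 0.00021.

S = 0.00021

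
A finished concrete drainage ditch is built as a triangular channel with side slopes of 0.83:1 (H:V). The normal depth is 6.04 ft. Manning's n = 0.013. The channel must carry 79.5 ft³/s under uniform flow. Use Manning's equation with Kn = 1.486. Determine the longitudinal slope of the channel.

For a triangular section with side slope z = 0.83: A = zy² = 0.83×6.04² = 30.28 ft²; P = 2y√(1+z²) = 2×6.04×1.3 = 15.7 ft.
Hydraulic radius R = A/P = 30.28/15.7 = 1.929 ft.
From Manning's equation, S = [nQ / (1.486 A R^(2/3))]² = [0.013 × 79.5 / (1.486 × 30.28 × 1.929^(2/3))]² = 0.00022.

S = 0.00022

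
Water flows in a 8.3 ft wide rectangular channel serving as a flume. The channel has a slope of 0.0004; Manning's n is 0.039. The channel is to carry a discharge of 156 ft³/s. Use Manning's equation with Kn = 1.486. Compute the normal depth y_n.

Manning's equation rearranged: A R^(2/3) = nQ / (1.486·√S) = 0.039 × 156 / (1.486 × √0.0004) = 204.7.
Try y = 9.42 ft: A R^(2/3) = 158.3 — too small.
Try y = 13.7 ft: A R^(2/3) = 246.2 — too large.
Try y = 11.7 ft: A R^(2/3) = 204.8 — close enough.

y_n = 11.7 ft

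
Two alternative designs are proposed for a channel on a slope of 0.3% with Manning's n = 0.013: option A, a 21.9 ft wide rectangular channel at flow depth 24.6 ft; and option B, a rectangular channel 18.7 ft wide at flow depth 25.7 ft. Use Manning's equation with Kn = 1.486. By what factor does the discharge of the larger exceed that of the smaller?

Channel A: Flow area A = b·y = 21.9 × 24.6 = 538.7 ft². Wetted perimeter P = b + 2y = 21.9 + 2×24.6 = 71.1 ft. Hydraulic radius R = A/P = 538.7/71.1 = 7.577 ft. Q_A = (1.486/0.013)·538.7·7.577^(2/3)·√0.003 = 13010 ft³/s.
Channel B: Flow area A = b·y = 18.7 × 25.7 = 480.6 ft². Wetted perimeter P = b + 2y = 18.7 + 2×25.7 = 70.1 ft. Hydraulic radius R = A/P = 480.6/70.1 = 6.856 ft. Q_B = (1.486/0.013)·480.6·6.856^(2/3)·√0.003 = 10860 ft³/s.
The larger discharge is 13010 ft³/s and the smaller is 10860 ft³/s; the ratio is 1.2.

1.2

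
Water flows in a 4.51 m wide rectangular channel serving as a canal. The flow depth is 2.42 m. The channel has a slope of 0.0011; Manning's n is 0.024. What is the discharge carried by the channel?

Q = 16.7 m³/s

Flow area A = b·y = 4.51 × 2.42 = 10.91 m². Wetted perimeter P = b + 2y = 4.51 + 2×2.42 = 9.35 m.
Hydraulic radius R = A/P = 10.91/9.35 = 1.167 m.
Manning's equation: Q = (1/n) A R^(2/3) S^(1/2) = (1/0.024) × 10.91 × 1.167^(2/3) × 0.0011^(1/2) = 16.7 m³/s.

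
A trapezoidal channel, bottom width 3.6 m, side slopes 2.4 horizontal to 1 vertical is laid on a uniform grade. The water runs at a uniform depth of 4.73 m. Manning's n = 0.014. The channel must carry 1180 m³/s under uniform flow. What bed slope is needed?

With bottom width b = 3.6 m and side slope z = 2.4: A = (b + zy)y = (3.6 + 2.4×4.73)×4.73 = 70.72 m²; P = b + 2y√(1+z²) = 3.6 + 2×4.73×2.6 = 28.2 m.
Hydraulic radius R = A/P = 70.72/28.2 = 2.508 m.
From Manning's equation, S = [nQ / (1 A R^(2/3))]² = [0.014 × 1180 / (1 × 70.72 × 2.508^(2/3))]² = 0.016.

S = 0.016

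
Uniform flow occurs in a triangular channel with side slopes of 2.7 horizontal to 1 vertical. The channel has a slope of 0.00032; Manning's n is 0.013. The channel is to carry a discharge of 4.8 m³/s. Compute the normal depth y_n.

y_n = 1.33 m

Manning's equation rearranged: A R^(2/3) = nQ / (1·√S) = 0.013 × 4.8 / (√0.00032) = 3.488.
Trying y = 1.67 m: A R^(2/3) = 6.397 — high.
Trying y = 1.1 m: A R^(2/3) = 2.101 — low.
Trying y = 1.33 m: A R^(2/3) = 3.486 — ≈ 3.488.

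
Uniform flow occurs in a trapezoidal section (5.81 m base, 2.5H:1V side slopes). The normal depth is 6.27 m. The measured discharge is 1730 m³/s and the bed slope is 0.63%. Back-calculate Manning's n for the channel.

With bottom width b = 5.81 m and side slope z = 2.5: A = (b + zy)y = (5.81 + 2.5×6.27)×6.27 = 134.7 m²; P = b + 2y√(1+z²) = 5.81 + 2×6.27×2.693 = 39.57 m.
Hydraulic radius R = A/P = 134.7/39.57 = 3.404 m.
Rearranging Manning's equation: n = (1/Q) A R^(2/3) S^(1/2) = (1/1730) × 134.7 × 3.404^(2/3) × √0.0063 = 0.014.

n = 0.014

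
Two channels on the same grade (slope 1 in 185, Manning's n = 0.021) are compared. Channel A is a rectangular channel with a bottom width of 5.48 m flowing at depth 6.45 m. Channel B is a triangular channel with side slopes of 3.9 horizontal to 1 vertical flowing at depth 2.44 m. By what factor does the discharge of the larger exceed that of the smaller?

Channel A: Flow area A = b·y = 5.48 × 6.45 = 35.35 m². Wetted perimeter P = b + 2y = 5.48 + 2×6.45 = 18.38 m. Hydraulic radius R = A/P = 35.35/18.38 = 1.923 m. Q_A = (1/0.021)·35.35·1.923^(2/3)·√0.005405 = 191.4 m³/s.
Channel B: For a triangular section with side slope z = 3.9: A = zy² = 3.9×2.44² = 23.22 m²; P = 2y√(1+z²) = 2×2.44×4.026 = 19.65 m. Hydraulic radius R = A/P = 23.22/19.65 = 1.182 m. Q_B = (1/0.021)·23.22·1.182^(2/3)·√0.005405 = 90.86 m³/s.
The larger discharge is 191.4 m³/s and the smaller is 90.86 m³/s; the ratio is 2.11.

2.11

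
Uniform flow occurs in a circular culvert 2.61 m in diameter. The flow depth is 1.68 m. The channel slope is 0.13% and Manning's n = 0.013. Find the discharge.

Q = 8.33 m³/s

For a circular section of diameter D = 2.61 m at depth y = 1.68 m, the central angle is θ = 2 arccos(1 − 2y/D) = 3.725 rad. Then A = (D²/8)(θ − sin θ) = 3.64 m² and P = Dθ/2 = 4.861 m.
Hydraulic radius R = A/P = 3.64/4.861 = 0.7489 m.
Manning's equation: Q = (1/n) A R^(2/3) S^(1/2) = (1/0.013) × 3.64 × 0.7489^(2/3) × 0.0013^(1/2) = 8.33 m³/s.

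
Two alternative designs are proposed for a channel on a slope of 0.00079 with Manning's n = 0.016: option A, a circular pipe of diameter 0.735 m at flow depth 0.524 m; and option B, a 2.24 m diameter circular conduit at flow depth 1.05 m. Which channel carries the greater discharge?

channel B

Channel A: For a circular section of diameter D = 0.735 m at depth y = 0.524 m, the central angle is θ = 2 arccos(1 − 2y/D) = 4.021 rad. Then A = (D²/8)(θ − sin θ) = 0.3236 m² and P = Dθ/2 = 1.478 m. Hydraulic radius R = A/P = 0.3236/1.478 = 0.219 m. Q_A = (1/0.016)·0.3236·0.219^(2/3)·√0.00079 = 0.2065 m³/s.
Channel B: For a circular section of diameter D = 2.24 m at depth y = 1.05 m, the central angle is θ = 2 arccos(1 − 2y/D) = 3.017 rad. Then A = (D²/8)(θ − sin θ) = 1.814 m² and P = Dθ/2 = 3.378 m. Hydraulic radius R = A/P = 1.814/3.378 = 0.5368 m. Q_B = (1/0.016)·1.814·0.5368^(2/3)·√0.00079 = 2.105 m³/s.
Q_A = 0.2065 m³/s vs Q_B = 2.105 m³/s, so channel B carries more.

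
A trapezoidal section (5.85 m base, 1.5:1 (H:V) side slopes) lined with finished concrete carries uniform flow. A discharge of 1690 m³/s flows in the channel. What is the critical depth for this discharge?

At critical depth, Q² T / (g A³) = 1, i.e. A³/T = Q²/g = 1690²/9.81 = 291100.
Try y = 8.51 m: A³/T = 126700 — short.
Try y = 11.4 m: A³/T = 447200 — over.
Try y = 10.3 m: A³/T = 287300 — ≈ 291100.

y_c = 10.3 m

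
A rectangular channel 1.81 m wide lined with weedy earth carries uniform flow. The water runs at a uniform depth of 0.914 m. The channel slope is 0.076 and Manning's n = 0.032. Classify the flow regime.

supercritical

Flow area A = b·y = 1.81 × 0.914 = 1.654 m². Wetted perimeter P = b + 2y = 1.81 + 2×0.914 = 3.638 m.
Hydraulic radius R = A/P = 1.654/3.638 = 0.4547 m.
V = (1/n) R^(2/3) √S = (1/0.032) × 0.4547^(2/3) × √0.076 = 5.094 m/s. Hydraulic depth D_h = A/T = 1.654/1.81 = 0.914 m.
Froude number Fr = V/√(g·D_h) = 5.094/√(9.81×0.914) = 1.7, which is greater than 1, so the flow is supercritical.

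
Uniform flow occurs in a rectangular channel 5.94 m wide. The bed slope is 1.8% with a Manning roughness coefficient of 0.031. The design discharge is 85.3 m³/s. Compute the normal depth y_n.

y_n = 2.65 m

Manning's equation rearranged: A R^(2/3) = nQ / (1·√S) = 0.031 × 85.3 / (√0.018) = 19.71.
Try y = 2.05 m: A R^(2/3) = 13.85 — short.
Try y = 2.91 m: A R^(2/3) = 22.35 — over.
Try y = 2.65 m: A R^(2/3) = 19.7 — matches.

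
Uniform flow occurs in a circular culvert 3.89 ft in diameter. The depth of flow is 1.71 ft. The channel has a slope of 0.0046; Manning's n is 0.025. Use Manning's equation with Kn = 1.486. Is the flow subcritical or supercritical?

For a circular section of diameter D = 3.89 ft at depth y = 1.71 ft, the central angle is θ = 2 arccos(1 − 2y/D) = 2.899 rad. Then A = (D²/8)(θ − sin θ) = 5.03 ft² and P = Dθ/2 = 5.639 ft.
Hydraulic radius R = A/P = 5.03/5.639 = 0.892 ft.
V = (1.486/n) R^(2/3) √S = (1.486/0.025) × 0.892^(2/3) × √0.0046 = 3.736 ft/s. Hydraulic depth D_h = A/T = 5.03/3.862 = 1.303 ft.
Froude number Fr = V/√(g·D_h) = 3.736/√(32.2×1.303) = 0.577, which is less than 1, so the flow is subcritical.

subcritical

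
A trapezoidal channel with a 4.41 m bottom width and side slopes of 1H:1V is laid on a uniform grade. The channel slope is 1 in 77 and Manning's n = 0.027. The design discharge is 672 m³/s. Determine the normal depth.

y_n = 6.66 m

Manning's equation rearranged: A R^(2/3) = nQ / (1·√S) = 0.027 × 672 / (√0.01299) = 159.2.
At y = 8.31 m: A R^(2/3) = 256.8 — over.
At y = 4.96 m: A R^(2/3) = 86.08 — short.
At y = 6.66 m: A R^(2/3) = 159.1 — ≈ 159.2.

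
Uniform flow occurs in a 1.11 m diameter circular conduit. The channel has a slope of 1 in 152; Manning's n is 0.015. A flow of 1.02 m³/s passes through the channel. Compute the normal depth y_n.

y_n = 0.527 m

Manning's equation rearranged: A R^(2/3) = nQ / (1·√S) = 0.015 × 1.02 / (√0.006579) = 0.1886.
At y = 0.583 m: A R^(2/3) = 0.2236 — high.
At y = 0.527 m: A R^(2/3) = 0.1884 — close enough.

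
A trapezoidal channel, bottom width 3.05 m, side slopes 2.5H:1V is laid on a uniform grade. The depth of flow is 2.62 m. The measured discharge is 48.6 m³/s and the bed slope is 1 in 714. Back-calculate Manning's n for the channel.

n = 0.025

With bottom width b = 3.05 m and side slope z = 2.5: A = (b + zy)y = (3.05 + 2.5×2.62)×2.62 = 25.15 m²; P = b + 2y√(1+z²) = 3.05 + 2×2.62×2.693 = 17.16 m.
Hydraulic radius R = A/P = 25.15/17.16 = 1.466 m.
Rearranging Manning's equation: n = (1/Q) A R^(2/3) S^(1/2) = (1/48.6) × 25.15 × 1.466^(2/3) × √0.001401 = 0.025.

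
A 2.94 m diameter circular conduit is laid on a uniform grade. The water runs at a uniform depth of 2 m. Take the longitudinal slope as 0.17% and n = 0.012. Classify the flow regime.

For a circular section of diameter D = 2.94 m at depth y = 2 m, the central angle is θ = 2 arccos(1 − 2y/D) = 3.879 rad. Then A = (D²/8)(θ − sin θ) = 4.918 m² and P = Dθ/2 = 5.703 m.
Hydraulic radius R = A/P = 4.918/5.703 = 0.8624 m.
V = (1/n) R^(2/3) √S = (1/0.012) × 0.8624^(2/3) × √0.0017 = 3.113 m/s. Hydraulic depth D_h = A/T = 4.918/2.742 = 1.793 m.
Froude number Fr = V/√(g·D_h) = 3.113/√(9.81×1.793) = 0.742, which is less than 1, so the flow is subcritical.

subcritical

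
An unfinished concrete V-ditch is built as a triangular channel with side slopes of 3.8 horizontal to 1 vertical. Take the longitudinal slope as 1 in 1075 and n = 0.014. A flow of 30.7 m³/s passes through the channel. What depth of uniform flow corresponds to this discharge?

Manning's equation rearranged: A R^(2/3) = nQ / (1·√S) = 0.014 × 30.7 / (√0.0009302) = 14.09.
At y = 1.46 m: A R^(2/3) = 6.422 — low.
At y = 2.22 m: A R^(2/3) = 19.63 — high.
At y = 1.96 m: A R^(2/3) = 14.08 — ≈ 14.09.

y_n = 1.96 m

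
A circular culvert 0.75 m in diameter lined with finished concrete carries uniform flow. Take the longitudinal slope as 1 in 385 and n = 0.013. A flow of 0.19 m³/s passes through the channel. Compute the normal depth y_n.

y_n = 0.299 m

Manning's equation rearranged: A R^(2/3) = nQ / (1·√S) = 0.013 × 0.19 / (√0.002597) = 0.04846.
At y = 0.36 m: A R^(2/3) = 0.06748 — too large.
At y = 0.299 m: A R^(2/3) = 0.04847 — close enough.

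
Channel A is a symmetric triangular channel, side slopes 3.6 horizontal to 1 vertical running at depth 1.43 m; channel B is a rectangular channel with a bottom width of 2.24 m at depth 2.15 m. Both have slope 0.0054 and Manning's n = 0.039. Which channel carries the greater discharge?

channel A

Channel A: For a triangular section with side slope z = 3.6: A = zy² = 3.6×1.43² = 7.362 m²; P = 2y√(1+z²) = 2×1.43×3.736 = 10.69 m. Hydraulic radius R = A/P = 7.362/10.69 = 0.6889 m. Q_A = (1/0.039)·7.362·0.6889^(2/3)·√0.0054 = 10.82 m³/s.
Channel B: Flow area A = b·y = 2.24 × 2.15 = 4.816 m². Wetted perimeter P = b + 2y = 2.24 + 2×2.15 = 6.54 m. Hydraulic radius R = A/P = 4.816/6.54 = 0.7364 m. Q_B = (1/0.039)·4.816·0.7364^(2/3)·√0.0054 = 7.4 m³/s.
Q_A = 10.82 m³/s vs Q_B = 7.4 m³/s, so channel A carries more.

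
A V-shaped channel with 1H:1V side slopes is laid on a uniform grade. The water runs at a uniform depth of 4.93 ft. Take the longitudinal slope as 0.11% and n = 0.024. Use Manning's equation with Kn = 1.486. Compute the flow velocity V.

For a triangular section with side slope z = 1: A = zy² = 1×4.93² = 24.3 ft²; P = 2y√(1+z²) = 2×4.93×1.414 = 13.94 ft.
Hydraulic radius R = A/P = 24.3/13.94 = 1.743 ft.
From Manning's equation, V = (1.486/n) R^(2/3) S^(1/2) = (1.486/0.024) × 1.743^(2/3) × 0.0011^(1/2) = 2.97 ft/s.

V = 2.97 ft/s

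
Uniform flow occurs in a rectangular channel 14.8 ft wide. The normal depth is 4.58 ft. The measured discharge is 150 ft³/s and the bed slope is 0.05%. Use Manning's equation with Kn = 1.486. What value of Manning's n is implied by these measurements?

Flow area A = b·y = 14.8 × 4.58 = 67.78 ft². Wetted perimeter P = b + 2y = 14.8 + 2×4.58 = 23.96 ft.
Hydraulic radius R = A/P = 67.78/23.96 = 2.829 ft.
Rearranging Manning's equation: n = (1.486/Q) A R^(2/3) S^(1/2) = (1.486/150) × 67.78 × 2.829^(2/3) × √0.0005 = 0.03.

n = 0.03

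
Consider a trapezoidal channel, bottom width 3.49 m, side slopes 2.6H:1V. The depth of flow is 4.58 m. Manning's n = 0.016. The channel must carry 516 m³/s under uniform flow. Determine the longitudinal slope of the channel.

With bottom width b = 3.49 m and side slope z = 2.6: A = (b + zy)y = (3.49 + 2.6×4.58)×4.58 = 70.52 m²; P = b + 2y√(1+z²) = 3.49 + 2×4.58×2.786 = 29.01 m.
Hydraulic radius R = A/P = 70.52/29.01 = 2.431 m.
From Manning's equation, S = [nQ / (1 A R^(2/3))]² = [0.016 × 516 / (1 × 70.52 × 2.431^(2/3))]² = 0.00419.

S = 0.00419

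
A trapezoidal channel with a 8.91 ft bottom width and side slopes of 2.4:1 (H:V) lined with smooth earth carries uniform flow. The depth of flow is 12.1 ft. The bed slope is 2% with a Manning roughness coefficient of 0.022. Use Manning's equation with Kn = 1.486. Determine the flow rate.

With bottom width b = 8.91 ft and side slope z = 2.4: A = (b + zy)y = (8.91 + 2.4×12.1)×12.1 = 459.2 ft²; P = b + 2y√(1+z²) = 8.91 + 2×12.1×2.6 = 71.83 ft.
Hydraulic radius R = A/P = 459.2/71.83 = 6.393 ft.
Manning's equation: Q = (1.486/n) A R^(2/3) S^(1/2) = (1.486/0.022) × 459.2 × 6.393^(2/3) × 0.02^(1/2) = 15100 ft³/s.

Q = 15100 ft³/s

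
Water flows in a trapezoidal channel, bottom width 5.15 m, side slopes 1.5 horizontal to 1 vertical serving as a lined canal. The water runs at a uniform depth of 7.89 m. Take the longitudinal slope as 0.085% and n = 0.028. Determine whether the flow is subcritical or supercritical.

With bottom width b = 5.15 m and side slope z = 1.5: A = (b + zy)y = (5.15 + 1.5×7.89)×7.89 = 134 m²; P = b + 2y√(1+z²) = 5.15 + 2×7.89×1.803 = 33.6 m.
Hydraulic radius R = A/P = 134/33.6 = 3.989 m.
V = (1/n) R^(2/3) √S = (1/0.028) × 3.989^(2/3) × √0.00085 = 2.619 m/s. Hydraulic depth D_h = A/T = 134/28.82 = 4.65 m.
Froude number Fr = V/√(g·D_h) = 2.619/√(9.81×4.65) = 0.388, which is less than 1, so the flow is subcritical.

subcritical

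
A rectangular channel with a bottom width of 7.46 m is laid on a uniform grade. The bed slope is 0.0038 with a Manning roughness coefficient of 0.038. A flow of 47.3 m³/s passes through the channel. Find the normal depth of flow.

Manning's equation rearranged: A R^(2/3) = nQ / (1·√S) = 0.038 × 47.3 / (√0.0038) = 29.16.
Trying y = 3.46 m: A R^(2/3) = 38.12 — too large.
Trying y = 2.27 m: A R^(2/3) = 21.31 — too small.
Trying y = 2.84 m: A R^(2/3) = 29.13 — ≈ 29.16.

y_n = 2.84 m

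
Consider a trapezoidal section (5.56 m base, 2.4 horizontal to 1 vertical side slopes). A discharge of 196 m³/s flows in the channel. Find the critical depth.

At critical depth, Q² T / (g A³) = 1, i.e. A³/T = Q²/g = 196²/9.81 = 3916.
Trying y = 3.56 m: A³/T = 5589 — over.
Trying y = 3.26 m: A³/T = 3917 — matches.

y_c = 3.26 m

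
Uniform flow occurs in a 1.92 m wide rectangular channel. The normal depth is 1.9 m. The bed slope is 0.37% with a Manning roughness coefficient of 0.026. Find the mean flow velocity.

V = 1.73 m/s

Flow area A = b·y = 1.92 × 1.9 = 3.648 m². Wetted perimeter P = b + 2y = 1.92 + 2×1.9 = 5.72 m.
Hydraulic radius R = A/P = 3.648/5.72 = 0.6378 m.
From Manning's equation, V = (1/n) R^(2/3) S^(1/2) = (1/0.026) × 0.6378^(2/3) × 0.0037^(1/2) = 1.73 m/s.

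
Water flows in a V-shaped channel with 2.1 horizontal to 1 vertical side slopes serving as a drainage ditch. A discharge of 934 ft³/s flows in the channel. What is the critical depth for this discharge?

At critical depth, Q² T / (g A³) = 1, i.e. A³/T = Q²/g = 934²/32.2 = 27090.
Trying y = 8.21 ft: A³/T = 82250 — too large.
Trying y = 5.33 ft: A³/T = 9485 — too small.
Trying y = 6.57 ft: A³/T = 26990 — ≈ 27090.

y_c = 6.57 ft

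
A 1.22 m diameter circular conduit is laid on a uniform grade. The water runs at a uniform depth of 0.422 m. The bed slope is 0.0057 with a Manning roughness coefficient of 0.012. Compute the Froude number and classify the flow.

For a circular section of diameter D = 1.22 m at depth y = 0.422 m, the central angle is θ = 2 arccos(1 − 2y/D) = 2.515 rad. Then A = (D²/8)(θ − sin θ) = 0.3588 m² and P = Dθ/2 = 1.534 m.
Hydraulic radius R = A/P = 0.3588/1.534 = 0.2339 m.
V = (1/n) R^(2/3) √S = (1/0.012) × 0.2339^(2/3) × √0.0057 = 2.388 m/s. Hydraulic depth D_h = A/T = 0.3588/1.161 = 0.3092 m.
Froude number Fr = V/√(g·D_h) = 2.388/√(9.81×0.3092) = 1.37, which is greater than 1, so the flow is supercritical.

supercritical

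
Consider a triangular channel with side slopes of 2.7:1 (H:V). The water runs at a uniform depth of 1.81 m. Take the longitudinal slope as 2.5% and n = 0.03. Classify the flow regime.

supercritical

For a triangular section with side slope z = 2.7: A = zy² = 2.7×1.81² = 8.845 m²; P = 2y√(1+z²) = 2×1.81×2.879 = 10.42 m.
Hydraulic radius R = A/P = 8.845/10.42 = 0.8487 m.
V = (1/n) R^(2/3) √S = (1/0.03) × 0.8487^(2/3) × √0.025 = 4.724 m/s. Hydraulic depth D_h = A/T = 8.845/9.774 = 0.905 m.
Froude number Fr = V/√(g·D_h) = 4.724/√(9.81×0.905) = 1.59, which is greater than 1, so the flow is supercritical.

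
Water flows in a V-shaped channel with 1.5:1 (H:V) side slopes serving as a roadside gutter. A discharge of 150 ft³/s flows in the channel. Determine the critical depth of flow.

At critical depth, Q² T / (g A³) = 1, i.e. A³/T = Q²/g = 150²/32.2 = 698.8.
Trying y = 4.34 ft: A³/T = 1732 — over.
Trying y = 3.62 ft: A³/T = 699.4 — close enough.

y_c = 3.62 ft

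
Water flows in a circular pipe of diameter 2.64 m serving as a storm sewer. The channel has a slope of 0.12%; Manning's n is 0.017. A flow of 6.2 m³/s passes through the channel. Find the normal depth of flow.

y_n = 1.68 m

Manning's equation rearranged: A R^(2/3) = nQ / (1·√S) = 0.017 × 6.2 / (√0.0012) = 3.043.
Trying y = 1.25 m: A R^(2/3) = 1.889 — low.
Trying y = 1.99 m: A R^(2/3) = 3.806 — high.
Trying y = 1.68 m: A R^(2/3) = 3.044 — close enough.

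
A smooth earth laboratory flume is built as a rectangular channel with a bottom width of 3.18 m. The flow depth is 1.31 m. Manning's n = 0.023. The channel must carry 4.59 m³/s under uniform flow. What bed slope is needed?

S = 0.000998

Flow area A = b·y = 3.18 × 1.31 = 4.166 m². Wetted perimeter P = b + 2y = 3.18 + 2×1.31 = 5.8 m.
Hydraulic radius R = A/P = 4.166/5.8 = 0.7182 m.
From Manning's equation, S = [nQ / (1 A R^(2/3))]² = [0.023 × 4.59 / (1 × 4.166 × 0.7182^(2/3))]² = 0.000998.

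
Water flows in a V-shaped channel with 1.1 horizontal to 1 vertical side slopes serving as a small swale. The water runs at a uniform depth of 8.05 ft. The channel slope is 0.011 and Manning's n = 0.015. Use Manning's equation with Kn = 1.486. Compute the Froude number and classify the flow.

supercritical

For a triangular section with side slope z = 1.1: A = zy² = 1.1×8.05² = 71.28 ft²; P = 2y√(1+z²) = 2×8.05×1.487 = 23.93 ft.
Hydraulic radius R = A/P = 71.28/23.93 = 2.978 ft.
V = (1.486/n) R^(2/3) √S = (1.486/0.015) × 2.978^(2/3) × √0.011 = 21.51 ft/s. Hydraulic depth D_h = A/T = 71.28/17.71 = 4.025 ft.
Froude number Fr = V/√(g·D_h) = 21.51/√(32.2×4.025) = 1.89, which is greater than 1, so the flow is supercritical.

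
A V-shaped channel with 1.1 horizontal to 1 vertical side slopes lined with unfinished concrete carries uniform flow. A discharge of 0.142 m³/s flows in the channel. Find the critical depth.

y_c = 0.321 m

At critical depth, Q² T / (g A³) = 1, i.e. A³/T = Q²/g = 0.142²/9.81 = 0.002055.
At y = 0.373 m: A³/T = 0.004368 — over.
At y = 0.229 m: A³/T = 0.000381 — short.
At y = 0.321 m: A³/T = 0.002062 — ≈ 0.002055.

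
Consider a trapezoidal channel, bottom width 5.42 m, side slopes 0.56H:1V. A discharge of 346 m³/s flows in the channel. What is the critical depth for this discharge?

y_c = 6.02 m

At critical depth, Q² T / (g A³) = 1, i.e. A³/T = Q²/g = 346²/9.81 = 12200.
Try y = 7.48 m: A³/T = 26910 — too large.
Try y = 4.92 m: A³/T = 5953 — too small.
Try y = 6.02 m: A³/T = 12190 — close enough.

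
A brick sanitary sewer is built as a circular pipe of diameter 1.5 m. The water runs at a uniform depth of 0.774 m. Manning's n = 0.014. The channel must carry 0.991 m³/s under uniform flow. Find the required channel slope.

S = 0.00082

For a circular section of diameter D = 1.5 m at depth y = 0.774 m, the central angle is θ = 2 arccos(1 − 2y/D) = 3.206 rad. Then A = (D²/8)(θ − sin θ) = 0.9196 m² and P = Dθ/2 = 2.404 m.
Hydraulic radius R = A/P = 0.9196/2.404 = 0.3825 m.
From Manning's equation, S = [nQ / (1 A R^(2/3))]² = [0.014 × 0.991 / (1 × 0.9196 × 0.3825^(2/3))]² = 0.00082.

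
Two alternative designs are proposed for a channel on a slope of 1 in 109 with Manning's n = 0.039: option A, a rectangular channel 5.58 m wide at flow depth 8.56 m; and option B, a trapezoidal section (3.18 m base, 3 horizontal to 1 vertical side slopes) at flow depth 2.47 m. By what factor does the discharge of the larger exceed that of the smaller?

2.41

Channel A: Flow area A = b·y = 5.58 × 8.56 = 47.76 m². Wetted perimeter P = b + 2y = 5.58 + 2×8.56 = 22.7 m. Hydraulic radius R = A/P = 47.76/22.7 = 2.104 m. Q_A = (1/0.039)·47.76·2.104^(2/3)·√0.009174 = 192.6 m³/s.
Channel B: With bottom width b = 3.18 m and side slope z = 3: A = (b + zy)y = (3.18 + 3×2.47)×2.47 = 26.16 m²; P = b + 2y√(1+z²) = 3.18 + 2×2.47×3.162 = 18.8 m. Hydraulic radius R = A/P = 26.16/18.8 = 1.391 m. Q_B = (1/0.039)·26.16·1.391^(2/3)·√0.009174 = 80.06 m³/s.
The larger discharge is 192.6 m³/s and the smaller is 80.06 m³/s; the ratio is 2.41.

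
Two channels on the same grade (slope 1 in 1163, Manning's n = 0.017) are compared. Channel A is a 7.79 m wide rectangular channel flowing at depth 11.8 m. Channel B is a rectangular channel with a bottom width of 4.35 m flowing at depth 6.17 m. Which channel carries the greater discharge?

channel A

Channel A: Flow area A = b·y = 7.79 × 11.8 = 91.92 m². Wetted perimeter P = b + 2y = 7.79 + 2×11.8 = 31.39 m. Hydraulic radius R = A/P = 91.92/31.39 = 2.928 m. Q_A = (1/0.017)·91.92·2.928^(2/3)·√0.0008598 = 324.5 m³/s.
Channel B: Flow area A = b·y = 4.35 × 6.17 = 26.84 m². Wetted perimeter P = b + 2y = 4.35 + 2×6.17 = 16.69 m. Hydraulic radius R = A/P = 26.84/16.69 = 1.608 m. Q_B = (1/0.017)·26.84·1.608^(2/3)·√0.0008598 = 63.54 m³/s.
Q_A = 324.5 m³/s vs Q_B = 63.54 m³/s, so channel A carries more.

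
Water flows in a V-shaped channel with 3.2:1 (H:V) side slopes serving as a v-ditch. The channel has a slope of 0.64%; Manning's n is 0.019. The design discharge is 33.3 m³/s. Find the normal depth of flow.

y_n = 1.69 m

Manning's equation rearranged: A R^(2/3) = nQ / (1·√S) = 0.019 × 33.3 / (√0.0064) = 7.909.
Trying y = 2.05 m: A R^(2/3) = 13.25 — too large.
Trying y = 1.69 m: A R^(2/3) = 7.919 — ≈ 7.909.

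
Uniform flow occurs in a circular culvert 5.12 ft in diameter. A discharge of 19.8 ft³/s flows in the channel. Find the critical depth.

y_c = 1.22 ft

At critical depth, Q² T / (g A³) = 1, i.e. A³/T = Q²/g = 19.8²/32.2 = 12.18.
Trying y = 1.05 ft: A³/T = 6.784 — too small.
Trying y = 1.32 ft: A³/T = 16.58 — too large.
Trying y = 1.22 ft: A³/T = 12.2 — ≈ 12.18.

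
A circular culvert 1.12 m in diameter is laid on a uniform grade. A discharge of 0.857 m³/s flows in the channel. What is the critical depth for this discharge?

y_c = 0.51 m

At critical depth, Q² T / (g A³) = 1, i.e. A³/T = Q²/g = 0.857²/9.81 = 0.07487.
Trying y = 0.444 m: A³/T = 0.04388 — short.
Trying y = 0.51 m: A³/T = 0.07464 — matches.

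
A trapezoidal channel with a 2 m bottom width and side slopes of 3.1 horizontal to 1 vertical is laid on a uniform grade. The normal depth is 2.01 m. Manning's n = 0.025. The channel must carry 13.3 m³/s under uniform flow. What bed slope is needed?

S = 0.000357

With bottom width b = 2 m and side slope z = 3.1: A = (b + zy)y = (2 + 3.1×2.01)×2.01 = 16.54 m²; P = b + 2y√(1+z²) = 2 + 2×2.01×3.257 = 15.09 m.
Hydraulic radius R = A/P = 16.54/15.09 = 1.096 m.
From Manning's equation, S = [nQ / (1 A R^(2/3))]² = [0.025 × 13.3 / (1 × 16.54 × 1.096^(2/3))]² = 0.000357.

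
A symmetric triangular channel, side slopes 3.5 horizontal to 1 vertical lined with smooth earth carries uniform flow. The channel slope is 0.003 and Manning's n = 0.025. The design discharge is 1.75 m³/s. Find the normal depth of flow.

y_n = 0.69 m

Manning's equation rearranged: A R^(2/3) = nQ / (1·√S) = 0.025 × 1.75 / (√0.003) = 0.7988.
Try y = 0.797 m: A R^(2/3) = 1.173 — high.
Try y = 0.57 m: A R^(2/3) = 0.4798 — low.
Try y = 0.69 m: A R^(2/3) = 0.7985 — ≈ 0.7988.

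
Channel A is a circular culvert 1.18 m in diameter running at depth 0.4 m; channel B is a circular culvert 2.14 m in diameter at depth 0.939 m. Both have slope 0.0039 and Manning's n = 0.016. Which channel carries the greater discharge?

Channel A: For a circular section of diameter D = 1.18 m at depth y = 0.4 m, the central angle is θ = 2 arccos(1 − 2y/D) = 2.486 rad. Then A = (D²/8)(θ − sin θ) = 0.3265 m² and P = Dθ/2 = 1.467 m. Hydraulic radius R = A/P = 0.3265/1.467 = 0.2226 m. Q_A = (1/0.016)·0.3265·0.2226^(2/3)·√0.0039 = 0.4682 m³/s.
Channel B: For a circular section of diameter D = 2.14 m at depth y = 0.939 m, the central angle is θ = 2 arccos(1 − 2y/D) = 2.896 rad. Then A = (D²/8)(θ − sin θ) = 1.519 m² and P = Dθ/2 = 3.099 m. Hydraulic radius R = A/P = 1.519/3.099 = 0.4901 m. Q_B = (1/0.016)·1.519·0.4901^(2/3)·√0.0039 = 3.685 m³/s.
Q_A = 0.4682 m³/s vs Q_B = 3.685 m³/s, so channel B carries more.

channel B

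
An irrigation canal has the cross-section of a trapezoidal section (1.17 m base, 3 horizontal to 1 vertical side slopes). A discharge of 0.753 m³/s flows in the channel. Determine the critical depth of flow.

At critical depth, Q² T / (g A³) = 1, i.e. A³/T = Q²/g = 0.753²/9.81 = 0.0578.
Trying y = 0.327 m: A³/T = 0.1111 — too large.
Trying y = 0.216 m: A³/T = 0.02456 — too small.
Trying y = 0.274 m: A³/T = 0.05778 — matches.

y_c = 0.274 m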